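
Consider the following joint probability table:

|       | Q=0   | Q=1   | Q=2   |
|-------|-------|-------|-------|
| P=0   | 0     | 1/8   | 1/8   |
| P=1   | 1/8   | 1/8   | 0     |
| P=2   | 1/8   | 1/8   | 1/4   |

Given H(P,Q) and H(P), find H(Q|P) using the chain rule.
From the chain rule: H(P,Q) = H(P) + H(Q|P)
Therefore: H(Q|P) = H(P,Q) - H(P)

H(P,Q) = -[(1/8)·log₂(1/8) + (1/8)·log₂(1/8) + (1/8)·log₂(1/8) + (1/8)·log₂(1/8) + (1/8)·log₂(1/8) + (1/8)·log₂(1/8) + (1/4)·log₂(1/4)]
  = 0.3750 + 0.3750 + 0.3750 + 0.3750 + 0.3750 + 0.3750 + 0.5000
  = 2.7500 bits
Marginal P(P) (row sums):
  P(P=0) = 0 + 1/8 + 1/8 = 1/4
  P(P=1) = 1/8 + 1/8 + 0 = 1/4
  P(P=2) = 1/8 + 1/8 + 1/4 = 1/2
H(P) = -[(1/4)·log₂(1/4) + (1/4)·log₂(1/4) + (1/2)·log₂(1/2)]
  = 0.5000 + 0.5000 + 0.5000
  = 1.5000 bits

H(Q|P) = 2.7500 - 1.5000 = 1.2500 bits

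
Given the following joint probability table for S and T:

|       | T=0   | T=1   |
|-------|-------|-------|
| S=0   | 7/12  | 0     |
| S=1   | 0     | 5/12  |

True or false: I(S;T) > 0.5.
Marginal P(S) (row sums):
  P(S=0) = 7/12 + 0 = 7/12
  P(S=1) = 0 + 5/12 = 5/12
Marginal P(T) (column sums):
  P(T=0) = 7/12 + 0 = 7/12
  P(T=1) = 0 + 5/12 = 5/12

H(S) = -[(7/12)·log₂(7/12) + (5/12)·log₂(5/12)]
  = 0.4536 + 0.5263
  = 0.9799 bits
H(T) = -[(7/12)·log₂(7/12) + (5/12)·log₂(5/12)]
  = 0.4536 + 0.5263
  = 0.9799 bits
H(S,T) = -[(7/12)·log₂(7/12) + (5/12)·log₂(5/12)]
  = 0.4536 + 0.5263
  = 0.9799 bits

I(S;T) = H(S) + H(T) - H(S,T)
  = 0.9799 + 0.9799 - 0.9799
  = 0.9799 bits

True. I(S;T) = 0.9799 bits, which is > 0.5 bits.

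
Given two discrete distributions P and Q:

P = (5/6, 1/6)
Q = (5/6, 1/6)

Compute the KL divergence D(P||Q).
D(P||Q) = Σ P(i) log₂(P(i)/Q(i))
  i=0: (5/6) × log₂((5/6)/(5/6)) = (5/6) × log₂(1) = 0.0000
  i=1: (1/6) × log₂((1/6)/(1/6)) = (1/6) × log₂(1) = 0.0000
D(P||Q) = 0.0000 + 0.0000
  = 0.0000 bits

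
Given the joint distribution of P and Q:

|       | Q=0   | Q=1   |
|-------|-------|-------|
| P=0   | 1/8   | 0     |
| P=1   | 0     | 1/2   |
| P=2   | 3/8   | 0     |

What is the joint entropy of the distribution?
H(P,Q) = -Σ P(P,Q) log₂ P(P,Q), summed over the non-zero cells:
H(P,Q) = -[(1/8)·log₂(1/8) + (1/2)·log₂(1/2) + (3/8)·log₂(3/8)]
  = 0.3750 + 0.5000 + 0.5306
  = 1.4056 bits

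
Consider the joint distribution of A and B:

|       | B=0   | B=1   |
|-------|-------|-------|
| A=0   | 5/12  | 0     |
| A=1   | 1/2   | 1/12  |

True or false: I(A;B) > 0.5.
Marginal P(A) (row sums):
  P(A=0) = 5/12 + 0 = 5/12
  P(A=1) = 1/2 + 1/12 = 7/12
Marginal P(B) (column sums):
  P(B=0) = 5/12 + 1/2 = 11/12
  P(B=1) = 0 + 1/12 = 1/12

H(A) = -[(5/12)·log₂(5/12) + (7/12)·log₂(7/12)]
  = 0.5263 + 0.4536
  = 0.9799 bits
H(B) = -[(11/12)·log₂(11/12) + (1/12)·log₂(1/12)]
  = 0.1151 + 0.2987
  = 0.4138 bits
H(A,B) = -[(5/12)·log₂(5/12) + (1/2)·log₂(1/2) + (1/12)·log₂(1/12)]
  = 0.5263 + 0.5000 + 0.2987
  = 1.3250 bits

I(A;B) = H(A) + H(B) - H(A,B)
  = 0.9799 + 0.4138 - 1.3250
  = 0.0687 bits

False. I(A;B) = 0.0687 bits, which is ≤ 0.5 bits.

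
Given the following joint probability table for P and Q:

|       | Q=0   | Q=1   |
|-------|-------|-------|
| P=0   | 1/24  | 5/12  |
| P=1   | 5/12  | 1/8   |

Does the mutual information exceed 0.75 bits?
Marginal P(P) (row sums):
  P(P=0) = 1/24 + 5/12 = 11/24
  P(P=1) = 5/12 + 1/8 = 13/24
Marginal P(Q) (column sums):
  P(Q=0) = 1/24 + 5/12 = 11/24
  P(Q=1) = 5/12 + 1/8 = 13/24

H(P) = -[(11/24)·log₂(11/24) + (13/24)·log₂(13/24)]
  = 0.5159 + 0.4791
  = 0.9950 bits
H(Q) = -[(11/24)·log₂(11/24) + (13/24)·log₂(13/24)]
  = 0.5159 + 0.4791
  = 0.9950 bits
H(P,Q) = -[(1/24)·log₂(1/24) + (5/12)·log₂(5/12) + (5/12)·log₂(5/12) + (1/8)·log₂(1/8)]
  = 0.1910 + 0.5263 + 0.5263 + 0.3750
  = 1.6186 bits

I(P;Q) = H(P) + H(Q) - H(P,Q)
  = 0.9950 + 0.9950 - 1.6186
  = 0.3714 bits

No. I(P;Q) = 0.3714 bits, which is ≤ 0.75 bits.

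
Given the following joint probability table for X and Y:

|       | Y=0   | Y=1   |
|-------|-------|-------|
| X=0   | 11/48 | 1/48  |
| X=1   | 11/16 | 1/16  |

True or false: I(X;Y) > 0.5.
Marginal P(X) (row sums):
  P(X=0) = 11/48 + 1/48 = 1/4
  P(X=1) = 11/16 + 1/16 = 3/4
Marginal P(Y) (column sums):
  P(Y=0) = 11/48 + 11/16 = 11/12
  P(Y=1) = 1/48 + 1/16 = 1/12

H(X) = -[(1/4)·log₂(1/4) + (3/4)·log₂(3/4)]
  = 0.5000 + 0.3113
  = 0.8113 bits
H(Y) = -[(11/12)·log₂(11/12) + (1/12)·log₂(1/12)]
  = 0.1151 + 0.2987
  = 0.4138 bits
H(X,Y) = -[(11/48)·log₂(11/48) + (1/48)·log₂(1/48) + (11/16)·log₂(11/16) + (1/16)·log₂(1/16)]
  = 0.4871 + 0.1164 + 0.3716 + 0.2500
  = 1.2251 bits

I(X;Y) = H(X) + H(Y) - H(X,Y)
  = 0.8113 + 0.4138 - 1.2251
  = 0.0000 bits

False. I(X;Y) = 0.0000 bits, which is ≤ 0.5 bits.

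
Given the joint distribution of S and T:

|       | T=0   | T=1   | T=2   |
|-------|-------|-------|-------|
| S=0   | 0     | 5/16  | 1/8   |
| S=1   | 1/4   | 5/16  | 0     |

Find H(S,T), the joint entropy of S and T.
H(S,T) = -Σ P(S,T) log₂ P(S,T), summed over the non-zero cells:
H(S,T) = -[(5/16)·log₂(5/16) + (1/8)·log₂(1/8) + (1/4)·log₂(1/4) + (5/16)·log₂(5/16)]
  = 0.5244 + 0.3750 + 0.5000 + 0.5244
  = 1.9238 bits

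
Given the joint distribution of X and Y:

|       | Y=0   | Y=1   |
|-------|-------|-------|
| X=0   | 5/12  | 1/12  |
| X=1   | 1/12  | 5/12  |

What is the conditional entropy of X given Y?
Marginal P(Y) (column sums):
  P(Y=0) = 5/12 + 1/12 = 1/2
  P(Y=1) = 1/12 + 5/12 = 1/2

H(X|Y) = -Σ P(X,Y)·log₂ P(X|Y), where P(X|Y) = P(X,Y) / P(Y)
  (X=0,Y=0): P(X|Y) = (5/12)/(1/2) = 5/6;  -(5/12)·log₂(5/6) = 0.1096
  (X=0,Y=1): P(X|Y) = (1/12)/(1/2) = 1/6;  -(1/12)·log₂(1/6) = 0.2154
  (X=1,Y=0): P(X|Y) = (1/12)/(1/2) = 1/6;  -(1/12)·log₂(1/6) = 0.2154
  (X=1,Y=1): P(X|Y) = (5/12)/(1/2) = 5/6;  -(5/12)·log₂(5/6) = 0.1096
H(X|Y) = 0.1096 + 0.2154 + 0.2154 + 0.1096
  = 0.6500 bits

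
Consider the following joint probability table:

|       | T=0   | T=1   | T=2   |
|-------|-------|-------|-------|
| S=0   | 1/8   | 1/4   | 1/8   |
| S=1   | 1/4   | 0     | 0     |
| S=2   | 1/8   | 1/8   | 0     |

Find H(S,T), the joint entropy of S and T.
H(S,T) = -Σ P(S,T) log₂ P(S,T), summed over the non-zero cells:
H(S,T) = -[(1/8)·log₂(1/8) + (1/4)·log₂(1/4) + (1/8)·log₂(1/8) + (1/4)·log₂(1/4) + (1/8)·log₂(1/8) + (1/8)·log₂(1/8)]
  = 0.3750 + 0.5000 + 0.3750 + 0.5000 + 0.3750 + 0.3750
  = 2.5000 bits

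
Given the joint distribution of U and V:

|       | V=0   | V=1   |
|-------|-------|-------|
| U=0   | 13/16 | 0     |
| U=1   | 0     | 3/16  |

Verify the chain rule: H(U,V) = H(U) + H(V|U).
Left side:
H(U,V) = -[(13/16)·log₂(13/16) + (3/16)·log₂(3/16)]
  = 0.2434 + 0.4528
  = 0.6962 bits

Right side:
Marginal P(U) (row sums):
  P(U=0) = 13/16 + 0 = 13/16
  P(U=1) = 0 + 3/16 = 3/16
H(U) = -[(13/16)·log₂(13/16) + (3/16)·log₂(3/16)]
  = 0.2434 + 0.4528
  = 0.6962 bits
H(V|U) = -Σ P(U,V)·log₂ P(V|U), where P(V|U) = P(U,V) / P(U)
  (cells with P(U,V) = 0 contribute 0)
  (U=0,V=0): P(V|U) = (13/16)/(13/16) = 1;  -(13/16)·log₂(1) = 0.0000
  (U=1,V=1): P(V|U) = (3/16)/(3/16) = 1;  -(3/16)·log₂(1) = 0.0000
H(V|U) = 0.0000 + 0.0000
  = 0.0000 bits
H(U) + H(V|U) = 0.6962 + 0.0000 = 0.6962 bits

Both sides equal 0.6962 bits, so the chain rule holds ✓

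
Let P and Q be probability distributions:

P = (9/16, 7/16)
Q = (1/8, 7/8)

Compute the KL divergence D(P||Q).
D(P||Q) = Σ P(i) log₂(P(i)/Q(i))
  i=0: (9/16) × log₂((9/16)/(1/8)) = (9/16) × log₂(9/2) = 1.2206
  i=1: (7/16) × log₂((7/16)/(7/8)) = (7/16) × log₂(1/2) = -0.4375
D(P||Q) = 1.2206 - 0.4375
  = 0.7831 bits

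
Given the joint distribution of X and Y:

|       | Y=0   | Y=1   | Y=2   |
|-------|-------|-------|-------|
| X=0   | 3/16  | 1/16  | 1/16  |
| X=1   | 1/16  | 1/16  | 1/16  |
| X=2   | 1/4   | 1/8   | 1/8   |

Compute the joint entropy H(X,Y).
H(X,Y) = -Σ P(X,Y) log₂ P(X,Y), summed over the non-zero cells:
H(X,Y) = -[(3/16)·log₂(3/16) + (1/16)·log₂(1/16) + (1/16)·log₂(1/16) + (1/16)·log₂(1/16) + (1/16)·log₂(1/16) + (1/16)·log₂(1/16) + (1/4)·log₂(1/4) + (1/8)·log₂(1/8) + (1/8)·log₂(1/8)]
  = 0.4528 + 0.2500 + 0.2500 + 0.2500 + 0.2500 + 0.2500 + 0.5000 + 0.3750 + 0.3750
  = 2.9528 bits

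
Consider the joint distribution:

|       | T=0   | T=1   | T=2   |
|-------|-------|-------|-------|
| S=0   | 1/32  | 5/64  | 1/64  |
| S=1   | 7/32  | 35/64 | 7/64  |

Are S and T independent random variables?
Marginal P(S) (row sums):
  P(S=0) = 1/32 + 5/64 + 1/64 = 1/8
  P(S=1) = 7/32 + 35/64 + 7/64 = 7/8
Marginal P(T) (column sums):
  P(T=0) = 1/32 + 7/32 = 1/4
  P(T=1) = 5/64 + 35/64 = 5/8
  P(T=2) = 1/64 + 7/64 = 1/8

S and T are independent iff P(S=i,T=j) = P(S=i)·P(T=j) for every cell.
  P(S=0)·P(T=0) = 1/8 × 1/4 = 1/32 = P(S=0,T=0) ✓
  P(S=0)·P(T=1) = 1/8 × 5/8 = 5/64 = P(S=0,T=1) ✓
  P(S=0)·P(T=2) = 1/8 × 1/8 = 1/64 = P(S=0,T=2) ✓
  P(S=1)·P(T=0) = 7/8 × 1/4 = 7/32 = P(S=1,T=0) ✓
  P(S=1)·P(T=1) = 7/8 × 5/8 = 35/64 = P(S=1,T=1) ✓
  P(S=1)·P(T=2) = 7/8 × 1/8 = 7/64 = P(S=1,T=2) ✓

Yes, S and T are independent: every cell factors, so I(S;T) = 0 bits.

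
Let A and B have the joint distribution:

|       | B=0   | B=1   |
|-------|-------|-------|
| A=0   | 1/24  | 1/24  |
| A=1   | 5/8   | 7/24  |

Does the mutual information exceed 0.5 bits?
Marginal P(A) (row sums):
  P(A=0) = 1/24 + 1/24 = 1/12
  P(A=1) = 5/8 + 7/24 = 11/12
Marginal P(B) (column sums):
  P(B=0) = 1/24 + 5/8 = 2/3
  P(B=1) = 1/24 + 7/24 = 1/3

H(A) = -[(1/12)·log₂(1/12) + (11/12)·log₂(11/12)]
  = 0.2987 + 0.1151
  = 0.4138 bits
H(B) = -[(2/3)·log₂(2/3) + (1/3)·log₂(1/3)]
  = 0.3900 + 0.5283
  = 0.9183 bits
H(A,B) = -[(1/24)·log₂(1/24) + (1/24)·log₂(1/24) + (5/8)·log₂(5/8) + (7/24)·log₂(7/24)]
  = 0.1910 + 0.1910 + 0.4238 + 0.5185
  = 1.3243 bits

I(A;B) = H(A) + H(B) - H(A,B)
  = 0.4138 + 0.9183 - 1.3243
  = 0.0078 bits

No. I(A;B) = 0.0078 bits, which is ≤ 0.5 bits.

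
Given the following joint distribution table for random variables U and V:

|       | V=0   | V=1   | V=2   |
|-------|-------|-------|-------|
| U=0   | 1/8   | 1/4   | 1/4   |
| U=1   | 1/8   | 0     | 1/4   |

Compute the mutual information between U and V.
Marginal P(U) (row sums):
  P(U=0) = 1/8 + 1/4 + 1/4 = 5/8
  P(U=1) = 1/8 + 0 + 1/4 = 3/8
Marginal P(V) (column sums):
  P(V=0) = 1/8 + 1/8 = 1/4
  P(V=1) = 1/4 + 0 = 1/4
  P(V=2) = 1/4 + 1/4 = 1/2

H(U) = -[(5/8)·log₂(5/8) + (3/8)·log₂(3/8)]
  = 0.4238 + 0.5306
  = 0.9544 bits
H(V) = -[(1/4)·log₂(1/4) + (1/4)·log₂(1/4) + (1/2)·log₂(1/2)]
  = 0.5000 + 0.5000 + 0.5000
  = 1.5000 bits
H(U,V) = -[(1/8)·log₂(1/8) + (1/4)·log₂(1/4) + (1/4)·log₂(1/4) + (1/8)·log₂(1/8) + (1/4)·log₂(1/4)]
  = 0.3750 + 0.5000 + 0.5000 + 0.3750 + 0.5000
  = 2.2500 bits

I(U;V) = H(U) + H(V) - H(U,V)
  = 0.9544 + 1.5000 - 2.2500
  = 0.2044 bits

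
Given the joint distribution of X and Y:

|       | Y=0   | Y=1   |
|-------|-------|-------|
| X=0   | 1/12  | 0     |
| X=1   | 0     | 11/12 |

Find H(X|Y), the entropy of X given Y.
Marginal P(Y) (column sums):
  P(Y=0) = 1/12 + 0 = 1/12
  P(Y=1) = 0 + 11/12 = 11/12

H(X|Y) = -Σ P(X,Y)·log₂ P(X|Y), where P(X|Y) = P(X,Y) / P(Y)
  (cells with P(X,Y) = 0 contribute 0)
  (X=0,Y=0): P(X|Y) = (1/12)/(1/12) = 1;  -(1/12)·log₂(1) = 0.0000
  (X=1,Y=1): P(X|Y) = (11/12)/(11/12) = 1;  -(11/12)·log₂(1) = 0.0000
H(X|Y) = 0.0000 + 0.0000
  = 0.0000 bits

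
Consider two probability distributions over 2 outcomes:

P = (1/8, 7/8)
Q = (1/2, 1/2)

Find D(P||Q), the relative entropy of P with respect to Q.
D(P||Q) = Σ P(i) log₂(P(i)/Q(i))
  i=0: (1/8) × log₂((1/8)/(1/2)) = (1/8) × log₂(1/4) = -0.2500
  i=1: (7/8) × log₂((7/8)/(1/2)) = (7/8) × log₂(7/4) = 0.7064
D(P||Q) = -0.2500 + 0.7064
  = 0.4564 bits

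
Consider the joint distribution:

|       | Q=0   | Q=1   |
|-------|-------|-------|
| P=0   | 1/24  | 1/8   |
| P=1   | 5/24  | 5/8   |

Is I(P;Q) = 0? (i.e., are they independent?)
Marginal P(P) (row sums):
  P(P=0) = 1/24 + 1/8 = 1/6
  P(P=1) = 5/24 + 5/8 = 5/6
Marginal P(Q) (column sums):
  P(Q=0) = 1/24 + 5/24 = 1/4
  P(Q=1) = 1/8 + 5/8 = 3/4

P and Q are independent iff P(P=i,Q=j) = P(P=i)·P(Q=j) for every cell.
  P(P=0)·P(Q=0) = 1/6 × 1/4 = 1/24 = P(P=0,Q=0) ✓
  P(P=0)·P(Q=1) = 1/6 × 3/4 = 1/8 = P(P=0,Q=1) ✓
  P(P=1)·P(Q=0) = 5/6 × 1/4 = 5/24 = P(P=1,Q=0) ✓
  P(P=1)·P(Q=1) = 5/6 × 3/4 = 5/8 = P(P=1,Q=1) ✓

Yes, P and Q are independent: every cell factors, so I(P;Q) = 0 bits.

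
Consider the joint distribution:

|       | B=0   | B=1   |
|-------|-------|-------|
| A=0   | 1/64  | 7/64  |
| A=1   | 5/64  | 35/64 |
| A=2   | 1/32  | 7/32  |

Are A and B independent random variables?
Marginal P(A) (row sums):
  P(A=0) = 1/64 + 7/64 = 1/8
  P(A=1) = 5/64 + 35/64 = 5/8
  P(A=2) = 1/32 + 7/32 = 1/4
Marginal P(B) (column sums):
  P(B=0) = 1/64 + 5/64 + 1/32 = 1/8
  P(B=1) = 7/64 + 35/64 + 7/32 = 7/8

A and B are independent iff P(A=i,B=j) = P(A=i)·P(B=j) for every cell.
  P(A=0)·P(B=0) = 1/8 × 1/8 = 1/64 = P(A=0,B=0) ✓
  P(A=0)·P(B=1) = 1/8 × 7/8 = 7/64 = P(A=0,B=1) ✓
  P(A=1)·P(B=0) = 5/8 × 1/8 = 5/64 = P(A=1,B=0) ✓
  P(A=1)·P(B=1) = 5/8 × 7/8 = 35/64 = P(A=1,B=1) ✓
  P(A=2)·P(B=0) = 1/4 × 1/8 = 1/32 = P(A=2,B=0) ✓
  P(A=2)·P(B=1) = 1/4 × 7/8 = 7/32 = P(A=2,B=1) ✓

Yes, A and B are independent: every cell factors, so I(A;B) = 0 bits.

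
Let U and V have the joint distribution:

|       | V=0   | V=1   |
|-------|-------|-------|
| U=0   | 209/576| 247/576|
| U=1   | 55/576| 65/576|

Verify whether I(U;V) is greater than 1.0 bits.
Marginal P(U) (row sums):
  P(U=0) = 209/576 + 247/576 = 19/24
  P(U=1) = 55/576 + 65/576 = 5/24
Marginal P(V) (column sums):
  P(V=0) = 209/576 + 55/576 = 11/24
  P(V=1) = 247/576 + 65/576 = 13/24

H(U) = -[(19/24)·log₂(19/24) + (5/24)·log₂(5/24)]
  = 0.2668 + 0.4715
  = 0.7383 bits
H(V) = -[(11/24)·log₂(11/24) + (13/24)·log₂(13/24)]
  = 0.5159 + 0.4791
  = 0.9950 bits
H(U,V) = -[(209/576)·log₂(209/576) + (247/576)·log₂(247/576) + (55/576)·log₂(55/576) + (65/576)·log₂(65/576)]
  = 0.5307 + 0.5238 + 0.3236 + 0.3552
  = 1.7333 bits

I(U;V) = H(U) + H(V) - H(U,V)
  = 0.7383 + 0.9950 - 1.7333
  = 0.0000 bits

No. I(U;V) = 0.0000 bits, which is ≤ 1.0 bits.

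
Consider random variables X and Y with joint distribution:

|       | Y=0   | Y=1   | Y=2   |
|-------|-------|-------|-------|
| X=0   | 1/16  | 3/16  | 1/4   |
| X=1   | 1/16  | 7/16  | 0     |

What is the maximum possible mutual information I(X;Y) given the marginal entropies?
The upper bound on mutual information is I(X;Y) ≤ min(H(X), H(Y)).

Marginal P(X) (row sums):
  P(X=0) = 1/16 + 3/16 + 1/4 = 1/2
  P(X=1) = 1/16 + 7/16 + 0 = 1/2
Marginal P(Y) (column sums):
  P(Y=0) = 1/16 + 1/16 = 1/8
  P(Y=1) = 3/16 + 7/16 = 5/8
  P(Y=2) = 1/4 + 0 = 1/4

H(X) = -[(1/2)·log₂(1/2) + (1/2)·log₂(1/2)]
  = 0.5000 + 0.5000
  = 1.0000 bits
H(Y) = -[(1/8)·log₂(1/8) + (5/8)·log₂(5/8) + (1/4)·log₂(1/4)]
  = 0.3750 + 0.4238 + 0.5000
  = 1.2988 bits

Maximum possible I(X;Y) = min(1.0000, 1.2988) = 1.0000 bits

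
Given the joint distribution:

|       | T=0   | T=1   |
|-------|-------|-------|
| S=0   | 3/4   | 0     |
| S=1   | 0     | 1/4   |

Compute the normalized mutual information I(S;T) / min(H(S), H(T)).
Marginal P(S) (row sums):
  P(S=0) = 3/4 + 0 = 3/4
  P(S=1) = 0 + 1/4 = 1/4
Marginal P(T) (column sums):
  P(T=0) = 3/4 + 0 = 3/4
  P(T=1) = 0 + 1/4 = 1/4

H(S) = -[(3/4)·log₂(3/4) + (1/4)·log₂(1/4)]
  = 0.3113 + 0.5000
  = 0.8113 bits
H(T) = -[(3/4)·log₂(3/4) + (1/4)·log₂(1/4)]
  = 0.3113 + 0.5000
  = 0.8113 bits
H(S,T) = -[(3/4)·log₂(3/4) + (1/4)·log₂(1/4)]
  = 0.3113 + 0.5000
  = 0.8113 bits

I(S;T) = H(S) + H(T) - H(S,T)
  = 0.8113 + 0.8113 - 0.8113
  = 0.8113 bits

min(H(S), H(T)) = min(0.8113, 0.8113) = 0.8113 bits
Normalized MI = 0.8113 / 0.8113 = 1.0000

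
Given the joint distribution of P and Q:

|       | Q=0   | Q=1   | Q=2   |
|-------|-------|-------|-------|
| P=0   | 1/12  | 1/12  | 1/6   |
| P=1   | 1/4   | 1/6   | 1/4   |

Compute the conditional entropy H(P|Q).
Marginal P(Q) (column sums):
  P(Q=0) = 1/12 + 1/4 = 1/3
  P(Q=1) = 1/12 + 1/6 = 1/4
  P(Q=2) = 1/6 + 1/4 = 5/12

H(P|Q) = -Σ P(P,Q)·log₂ P(P|Q), where P(P|Q) = P(P,Q) / P(Q)
  (P=0,Q=0): P(P|Q) = (1/12)/(1/3) = 1/4;  -(1/12)·log₂(1/4) = 0.1667
  (P=0,Q=1): P(P|Q) = (1/12)/(1/4) = 1/3;  -(1/12)·log₂(1/3) = 0.1321
  (P=0,Q=2): P(P|Q) = (1/6)/(5/12) = 2/5;  -(1/6)·log₂(2/5) = 0.2203
  (P=1,Q=0): P(P|Q) = (1/4)/(1/3) = 3/4;  -(1/4)·log₂(3/4) = 0.1038
  (P=1,Q=1): P(P|Q) = (1/6)/(1/4) = 2/3;  -(1/6)·log₂(2/3) = 0.0975
  (P=1,Q=2): P(P|Q) = (1/4)/(5/12) = 3/5;  -(1/4)·log₂(3/5) = 0.1842
H(P|Q) = 0.1667 + 0.1321 + 0.2203 + 0.1038 + 0.0975 + 0.1842
  = 0.9046 bits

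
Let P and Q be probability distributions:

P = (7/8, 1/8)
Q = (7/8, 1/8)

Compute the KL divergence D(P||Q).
D(P||Q) = Σ P(i) log₂(P(i)/Q(i))
  i=0: (7/8) × log₂((7/8)/(7/8)) = (7/8) × log₂(1) = 0.0000
  i=1: (1/8) × log₂((1/8)/(1/8)) = (1/8) × log₂(1) = 0.0000
D(P||Q) = 0.0000 + 0.0000
  = 0.0000 bits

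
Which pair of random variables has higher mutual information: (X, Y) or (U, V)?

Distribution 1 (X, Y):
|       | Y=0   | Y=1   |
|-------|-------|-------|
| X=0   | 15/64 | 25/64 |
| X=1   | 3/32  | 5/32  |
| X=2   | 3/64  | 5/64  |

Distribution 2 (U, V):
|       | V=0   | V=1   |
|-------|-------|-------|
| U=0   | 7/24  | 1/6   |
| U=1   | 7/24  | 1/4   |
Distribution 1 (X, Y):
Marginal P(X) (row sums):
  P(X=0) = 15/64 + 25/64 = 5/8
  P(X=1) = 3/32 + 5/32 = 1/4
  P(X=2) = 3/64 + 5/64 = 1/8
Marginal P(Y) (column sums):
  P(Y=0) = 15/64 + 3/32 + 3/64 = 3/8
  P(Y=1) = 25/64 + 5/32 + 5/64 = 5/8

H(X) = -[(5/8)·log₂(5/8) + (1/4)·log₂(1/4) + (1/8)·log₂(1/8)]
  = 0.4238 + 0.5000 + 0.3750
  = 1.2988 bits
H(Y) = -[(3/8)·log₂(3/8) + (5/8)·log₂(5/8)]
  = 0.5306 + 0.4238
  = 0.9544 bits
H(X,Y) = -[(15/64)·log₂(15/64) + (25/64)·log₂(25/64) + (3/32)·log₂(3/32) + (5/32)·log₂(5/32) + (3/64)·log₂(3/64) + (5/64)·log₂(5/64)]
  = 0.4906 + 0.5297 + 0.3202 + 0.4184 + 0.2070 + 0.2873
  = 2.2532 bits

I(X;Y) = H(X) + H(Y) - H(X,Y)
  = 1.2988 + 0.9544 - 2.2532
  = 0.0000 bits

Distribution 2 (U, V):
Marginal P(U) (row sums):
  P(U=0) = 7/24 + 1/6 = 11/24
  P(U=1) = 7/24 + 1/4 = 13/24
Marginal P(V) (column sums):
  P(V=0) = 7/24 + 7/24 = 7/12
  P(V=1) = 1/6 + 1/4 = 5/12

H(U) = -[(11/24)·log₂(11/24) + (13/24)·log₂(13/24)]
  = 0.5159 + 0.4791
  = 0.9950 bits
H(V) = -[(7/12)·log₂(7/12) + (5/12)·log₂(5/12)]
  = 0.4536 + 0.5263
  = 0.9799 bits
H(U,V) = -[(7/24)·log₂(7/24) + (1/6)·log₂(1/6) + (7/24)·log₂(7/24) + (1/4)·log₂(1/4)]
  = 0.5185 + 0.4308 + 0.5185 + 0.5000
  = 1.9678 bits

I(U;V) = H(U) + H(V) - H(U,V)
  = 0.9950 + 0.9799 - 1.9678
  = 0.0071 bits

I(U;V) = 0.0071 bits > I(X;Y) = 0.0000 bits, so (U, V) has the higher mutual information (stronger dependence).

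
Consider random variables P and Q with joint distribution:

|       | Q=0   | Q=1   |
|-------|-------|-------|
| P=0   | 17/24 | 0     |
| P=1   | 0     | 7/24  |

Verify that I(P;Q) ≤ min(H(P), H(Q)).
Marginal P(P) (row sums):
  P(P=0) = 17/24 + 0 = 17/24
  P(P=1) = 0 + 7/24 = 7/24
Marginal P(Q) (column sums):
  P(Q=0) = 17/24 + 0 = 17/24
  P(Q=1) = 0 + 7/24 = 7/24

H(P) = -[(17/24)·log₂(17/24) + (7/24)·log₂(7/24)]
  = 0.3524 + 0.5185
  = 0.8709 bits
H(Q) = -[(17/24)·log₂(17/24) + (7/24)·log₂(7/24)]
  = 0.3524 + 0.5185
  = 0.8709 bits
H(P,Q) = -[(17/24)·log₂(17/24) + (7/24)·log₂(7/24)]
  = 0.3524 + 0.5185
  = 0.8709 bits

I(P;Q) = H(P) + H(Q) - H(P,Q)
  = 0.8709 + 0.8709 - 0.8709
  = 0.8709 bits

min(H(P), H(Q)) = min(0.8709, 0.8709) = 0.8709 bits
Since 0.8709 ≤ 0.8709, the bound is satisfied ✓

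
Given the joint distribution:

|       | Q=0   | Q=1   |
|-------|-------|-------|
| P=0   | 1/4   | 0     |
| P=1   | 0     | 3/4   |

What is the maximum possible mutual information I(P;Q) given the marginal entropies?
The upper bound on mutual information is I(P;Q) ≤ min(H(P), H(Q)).

Marginal P(P) (row sums):
  P(P=0) = 1/4 + 0 = 1/4
  P(P=1) = 0 + 3/4 = 3/4
Marginal P(Q) (column sums):
  P(Q=0) = 1/4 + 0 = 1/4
  P(Q=1) = 0 + 3/4 = 3/4

H(P) = -[(1/4)·log₂(1/4) + (3/4)·log₂(3/4)]
  = 0.5000 + 0.3113
  = 0.8113 bits
H(Q) = -[(1/4)·log₂(1/4) + (3/4)·log₂(3/4)]
  = 0.5000 + 0.3113
  = 0.8113 bits

Maximum possible I(P;Q) = min(0.8113, 0.8113) = 0.8113 bits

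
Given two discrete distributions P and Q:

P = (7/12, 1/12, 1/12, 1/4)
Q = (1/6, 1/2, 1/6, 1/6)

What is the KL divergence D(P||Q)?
D(P||Q) = Σ P(i) log₂(P(i)/Q(i))
  i=0: (7/12) × log₂((7/12)/(1/6)) = (7/12) × log₂(7/2) = 1.0543
  i=1: (1/12) × log₂((1/12)/(1/2)) = (1/12) × log₂(1/6) = -0.2154
  i=2: (1/12) × log₂((1/12)/(1/6)) = (1/12) × log₂(1/2) = -0.0833
  i=3: (1/4) × log₂((1/4)/(1/6)) = (1/4) × log₂(3/2) = 0.1462
D(P||Q) = 1.0543 - 0.2154 - 0.0833 + 0.1462
  = 0.9018 bits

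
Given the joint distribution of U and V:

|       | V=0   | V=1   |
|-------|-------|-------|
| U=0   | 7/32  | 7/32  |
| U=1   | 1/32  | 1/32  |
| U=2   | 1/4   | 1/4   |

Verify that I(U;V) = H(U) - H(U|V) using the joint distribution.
Left side, from I(U;V) = H(U) + H(V) - H(U,V):
Marginal P(U) (row sums):
  P(U=0) = 7/32 + 7/32 = 7/16
  P(U=1) = 1/32 + 1/32 = 1/16
  P(U=2) = 1/4 + 1/4 = 1/2
Marginal P(V) (column sums):
  P(V=0) = 7/32 + 1/32 + 1/4 = 1/2
  P(V=1) = 7/32 + 1/32 + 1/4 = 1/2

H(U) = -[(7/16)·log₂(7/16) + (1/16)·log₂(1/16) + (1/2)·log₂(1/2)]
  = 0.5218 + 0.2500 + 0.5000
  = 1.2718 bits
H(V) = -[(1/2)·log₂(1/2) + (1/2)·log₂(1/2)]
  = 0.5000 + 0.5000
  = 1.0000 bits
H(U,V) = -[(7/32)·log₂(7/32) + (7/32)·log₂(7/32) + (1/32)·log₂(1/32) + (1/32)·log₂(1/32) + (1/4)·log₂(1/4) + (1/4)·log₂(1/4)]
  = 0.4796 + 0.4796 + 0.1563 + 0.1563 + 0.5000 + 0.5000
  = 2.2718 bits

I(U;V) = H(U) + H(V) - H(U,V)
  = 1.2718 + 1.0000 - 2.2718
  = 0.0000 bits

Right side, with H(U|V) computed directly from the conditional probabilities:
H(U|V) = -Σ P(U,V)·log₂ P(U|V), where P(U|V) = P(U,V) / P(V)
  (U=0,V=0): P(U|V) = (7/32)/(1/2) = 7/16;  -(7/32)·log₂(7/16) = 0.2609
  (U=0,V=1): P(U|V) = (7/32)/(1/2) = 7/16;  -(7/32)·log₂(7/16) = 0.2609
  (U=1,V=0): P(U|V) = (1/32)/(1/2) = 1/16;  -(1/32)·log₂(1/16) = 0.1250
  (U=1,V=1): P(U|V) = (1/32)/(1/2) = 1/16;  -(1/32)·log₂(1/16) = 0.1250
  (U=2,V=0): P(U|V) = (1/4)/(1/2) = 1/2;  -(1/4)·log₂(1/2) = 0.2500
  (U=2,V=1): P(U|V) = (1/4)/(1/2) = 1/2;  -(1/4)·log₂(1/2) = 0.2500
H(U|V) = 0.2609 + 0.2609 + 0.1250 + 0.1250 + 0.2500 + 0.2500
  = 1.2718 bits
H(U) - H(U|V) = 1.2718 - 1.2718 = 0.0000 bits

Both sides equal 0.0000 bits, so I(U;V) = H(U) - H(U|V) ✓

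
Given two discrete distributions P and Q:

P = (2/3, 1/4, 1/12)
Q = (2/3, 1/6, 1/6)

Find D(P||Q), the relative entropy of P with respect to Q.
D(P||Q) = Σ P(i) log₂(P(i)/Q(i))
  i=0: (2/3) × log₂((2/3)/(2/3)) = (2/3) × log₂(1) = 0.0000
  i=1: (1/4) × log₂((1/4)/(1/6)) = (1/4) × log₂(3/2) = 0.1462
  i=2: (1/12) × log₂((1/12)/(1/6)) = (1/12) × log₂(1/2) = -0.0833
D(P||Q) = 0.0000 + 0.1462 - 0.0833
  = 0.0629 bits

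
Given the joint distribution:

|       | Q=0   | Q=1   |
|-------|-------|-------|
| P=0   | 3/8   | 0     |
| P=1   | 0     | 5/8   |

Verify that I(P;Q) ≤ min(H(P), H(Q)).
Marginal P(P) (row sums):
  P(P=0) = 3/8 + 0 = 3/8
  P(P=1) = 0 + 5/8 = 5/8
Marginal P(Q) (column sums):
  P(Q=0) = 3/8 + 0 = 3/8
  P(Q=1) = 0 + 5/8 = 5/8

H(P) = -[(3/8)·log₂(3/8) + (5/8)·log₂(5/8)]
  = 0.5306 + 0.4238
  = 0.9544 bits
H(Q) = -[(3/8)·log₂(3/8) + (5/8)·log₂(5/8)]
  = 0.5306 + 0.4238
  = 0.9544 bits
H(P,Q) = -[(3/8)·log₂(3/8) + (5/8)·log₂(5/8)]
  = 0.5306 + 0.4238
  = 0.9544 bits

I(P;Q) = H(P) + H(Q) - H(P,Q)
  = 0.9544 + 0.9544 - 0.9544
  = 0.9544 bits

min(H(P), H(Q)) = min(0.9544, 0.9544) = 0.9544 bits
Since 0.9544 ≤ 0.9544, the bound is satisfied ✓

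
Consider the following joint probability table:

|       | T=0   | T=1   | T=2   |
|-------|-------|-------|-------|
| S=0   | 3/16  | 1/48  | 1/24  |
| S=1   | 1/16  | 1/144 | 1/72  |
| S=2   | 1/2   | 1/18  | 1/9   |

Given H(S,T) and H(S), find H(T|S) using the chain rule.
From the chain rule: H(S,T) = H(S) + H(T|S)
Therefore: H(T|S) = H(S,T) - H(S)

H(S,T) = -[(3/16)·log₂(3/16) + (1/48)·log₂(1/48) + (1/24)·log₂(1/24) + (1/16)·log₂(1/16) + (1/144)·log₂(1/144) + (1/72)·log₂(1/72) + (1/2)·log₂(1/2) + (1/18)·log₂(1/18) + (1/9)·log₂(1/9)]
  = 0.4528 + 0.1164 + 0.1910 + 0.2500 + 0.0498 + 0.0857 + 0.5000 + 0.2317 + 0.3522
  = 2.2296 bits
Marginal P(S) (row sums):
  P(S=0) = 3/16 + 1/48 + 1/24 = 1/4
  P(S=1) = 1/16 + 1/144 + 1/72 = 1/12
  P(S=2) = 1/2 + 1/18 + 1/9 = 2/3
H(S) = -[(1/4)·log₂(1/4) + (1/12)·log₂(1/12) + (2/3)·log₂(2/3)]
  = 0.5000 + 0.2987 + 0.3900
  = 1.1887 bits

H(T|S) = 2.2296 - 1.1887 = 1.0409 bits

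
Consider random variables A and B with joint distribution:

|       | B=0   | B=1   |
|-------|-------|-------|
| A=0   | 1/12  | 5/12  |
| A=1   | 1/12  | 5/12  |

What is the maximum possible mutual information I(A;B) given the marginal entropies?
The upper bound on mutual information is I(A;B) ≤ min(H(A), H(B)).

Marginal P(A) (row sums):
  P(A=0) = 1/12 + 5/12 = 1/2
  P(A=1) = 1/12 + 5/12 = 1/2
Marginal P(B) (column sums):
  P(B=0) = 1/12 + 1/12 = 1/6
  P(B=1) = 5/12 + 5/12 = 5/6

H(A) = -[(1/2)·log₂(1/2) + (1/2)·log₂(1/2)]
  = 0.5000 + 0.5000
  = 1.0000 bits
H(B) = -[(1/6)·log₂(1/6) + (5/6)·log₂(5/6)]
  = 0.4308 + 0.2192
  = 0.6500 bits

Maximum possible I(A;B) = min(1.0000, 0.6500) = 0.6500 bits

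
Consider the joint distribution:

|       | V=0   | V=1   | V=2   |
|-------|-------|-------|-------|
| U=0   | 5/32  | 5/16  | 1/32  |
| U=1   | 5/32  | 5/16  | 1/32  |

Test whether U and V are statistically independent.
Marginal P(U) (row sums):
  P(U=0) = 5/32 + 5/16 + 1/32 = 1/2
  P(U=1) = 5/32 + 5/16 + 1/32 = 1/2
Marginal P(V) (column sums):
  P(V=0) = 5/32 + 5/32 = 5/16
  P(V=1) = 5/16 + 5/16 = 5/8
  P(V=2) = 1/32 + 1/32 = 1/16

U and V are independent iff P(U=i,V=j) = P(U=i)·P(V=j) for every cell.
  P(U=0)·P(V=0) = 1/2 × 5/16 = 5/32 = P(U=0,V=0) ✓
  P(U=0)·P(V=1) = 1/2 × 5/8 = 5/16 = P(U=0,V=1) ✓
  P(U=0)·P(V=2) = 1/2 × 1/16 = 1/32 = P(U=0,V=2) ✓
  P(U=1)·P(V=0) = 1/2 × 5/16 = 5/32 = P(U=1,V=0) ✓
  P(U=1)·P(V=1) = 1/2 × 5/8 = 5/16 = P(U=1,V=1) ✓
  P(U=1)·P(V=2) = 1/2 × 1/16 = 1/32 = P(U=1,V=2) ✓

Yes, U and V are independent: every cell factors, so I(U;V) = 0 bits.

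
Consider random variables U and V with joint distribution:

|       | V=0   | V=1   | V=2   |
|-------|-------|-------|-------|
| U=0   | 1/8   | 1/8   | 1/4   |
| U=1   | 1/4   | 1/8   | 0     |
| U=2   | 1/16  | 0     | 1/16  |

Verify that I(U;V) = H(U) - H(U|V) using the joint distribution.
Left side, from I(U;V) = H(U) + H(V) - H(U,V):
Marginal P(U) (row sums):
  P(U=0) = 1/8 + 1/8 + 1/4 = 1/2
  P(U=1) = 1/4 + 1/8 + 0 = 3/8
  P(U=2) = 1/16 + 0 + 1/16 = 1/8
Marginal P(V) (column sums):
  P(V=0) = 1/8 + 1/4 + 1/16 = 7/16
  P(V=1) = 1/8 + 1/8 + 0 = 1/4
  P(V=2) = 1/4 + 0 + 1/16 = 5/16

H(U) = -[(1/2)·log₂(1/2) + (3/8)·log₂(3/8) + (1/8)·log₂(1/8)]
  = 0.5000 + 0.5306 + 0.3750
  = 1.4056 bits
H(V) = -[(7/16)·log₂(7/16) + (1/4)·log₂(1/4) + (5/16)·log₂(5/16)]
  = 0.5218 + 0.5000 + 0.5244
  = 1.5462 bits
H(U,V) = -[(1/8)·log₂(1/8) + (1/8)·log₂(1/8) + (1/4)·log₂(1/4) + (1/4)·log₂(1/4) + (1/8)·log₂(1/8) + (1/16)·log₂(1/16) + (1/16)·log₂(1/16)]
  = 0.3750 + 0.3750 + 0.5000 + 0.5000 + 0.3750 + 0.2500 + 0.2500
  = 2.6250 bits

I(U;V) = H(U) + H(V) - H(U,V)
  = 1.4056 + 1.5462 - 2.6250
  = 0.3268 bits

Right side, with H(U|V) computed directly from the conditional probabilities:
H(U|V) = -Σ P(U,V)·log₂ P(U|V), where P(U|V) = P(U,V) / P(V)
  (cells with P(U,V) = 0 contribute 0)
  (U=0,V=0): P(U|V) = (1/8)/(7/16) = 2/7;  -(1/8)·log₂(2/7) = 0.2259
  (U=0,V=1): P(U|V) = (1/8)/(1/4) = 1/2;  -(1/8)·log₂(1/2) = 0.1250
  (U=0,V=2): P(U|V) = (1/4)/(5/16) = 4/5;  -(1/4)·log₂(4/5) = 0.0805
  (U=1,V=0): P(U|V) = (1/4)/(7/16) = 4/7;  -(1/4)·log₂(4/7) = 0.2018
  (U=1,V=1): P(U|V) = (1/8)/(1/4) = 1/2;  -(1/8)·log₂(1/2) = 0.1250
  (U=2,V=0): P(U|V) = (1/16)/(7/16) = 1/7;  -(1/16)·log₂(1/7) = 0.1755
  (U=2,V=2): P(U|V) = (1/16)/(5/16) = 1/5;  -(1/16)·log₂(1/5) = 0.1451
H(U|V) = 0.2259 + 0.1250 + 0.0805 + 0.2018 + 0.1250 + 0.1755 + 0.1451
  = 1.0788 bits
H(U) - H(U|V) = 1.4056 - 1.0788 = 0.3268 bits

Both sides equal 0.3268 bits, so I(U;V) = H(U) - H(U|V) ✓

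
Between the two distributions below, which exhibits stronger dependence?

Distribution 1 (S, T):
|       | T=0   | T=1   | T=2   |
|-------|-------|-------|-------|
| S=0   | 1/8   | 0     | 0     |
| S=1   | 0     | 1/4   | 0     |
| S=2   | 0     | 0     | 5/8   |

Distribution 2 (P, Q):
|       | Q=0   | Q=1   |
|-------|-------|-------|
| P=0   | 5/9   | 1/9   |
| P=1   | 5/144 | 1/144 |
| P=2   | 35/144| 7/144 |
Distribution 1 (S, T):
Marginal P(S) (row sums):
  P(S=0) = 1/8 + 0 + 0 = 1/8
  P(S=1) = 0 + 1/4 + 0 = 1/4
  P(S=2) = 0 + 0 + 5/8 = 5/8
Marginal P(T) (column sums):
  P(T=0) = 1/8 + 0 + 0 = 1/8
  P(T=1) = 0 + 1/4 + 0 = 1/4
  P(T=2) = 0 + 0 + 5/8 = 5/8

H(S) = -[(1/8)·log₂(1/8) + (1/4)·log₂(1/4) + (5/8)·log₂(5/8)]
  = 0.3750 + 0.5000 + 0.4238
  = 1.2988 bits
H(T) = -[(1/8)·log₂(1/8) + (1/4)·log₂(1/4) + (5/8)·log₂(5/8)]
  = 0.3750 + 0.5000 + 0.4238
  = 1.2988 bits
H(S,T) = -[(1/8)·log₂(1/8) + (1/4)·log₂(1/4) + (5/8)·log₂(5/8)]
  = 0.3750 + 0.5000 + 0.4238
  = 1.2988 bits

I(S;T) = H(S) + H(T) - H(S,T)
  = 1.2988 + 1.2988 - 1.2988
  = 1.2988 bits

Distribution 2 (P, Q):
Marginal P(P) (row sums):
  P(P=0) = 5/9 + 1/9 = 2/3
  P(P=1) = 5/144 + 1/144 = 1/24
  P(P=2) = 35/144 + 7/144 = 7/24
Marginal P(Q) (column sums):
  P(Q=0) = 5/9 + 5/144 + 35/144 = 5/6
  P(Q=1) = 1/9 + 1/144 + 7/144 = 1/6

H(P) = -[(2/3)·log₂(2/3) + (1/24)·log₂(1/24) + (7/24)·log₂(7/24)]
  = 0.3900 + 0.1910 + 0.5185
  = 1.0995 bits
H(Q) = -[(5/6)·log₂(5/6) + (1/6)·log₂(1/6)]
  = 0.2192 + 0.4308
  = 0.6500 bits
H(P,Q) = -[(5/9)·log₂(5/9) + (1/9)·log₂(1/9) + (5/144)·log₂(5/144) + (1/144)·log₂(1/144) + (35/144)·log₂(35/144) + (7/144)·log₂(7/144)]
  = 0.4711 + 0.3522 + 0.1683 + 0.0498 + 0.4960 + 0.2121
  = 1.7495 bits

I(P;Q) = H(P) + H(Q) - H(P,Q)
  = 1.0995 + 0.6500 - 1.7495
  = 0.0000 bits

I(S;T) = 1.2988 bits > I(P;Q) = 0.0000 bits, so (S, T) has the higher mutual information (stronger dependence).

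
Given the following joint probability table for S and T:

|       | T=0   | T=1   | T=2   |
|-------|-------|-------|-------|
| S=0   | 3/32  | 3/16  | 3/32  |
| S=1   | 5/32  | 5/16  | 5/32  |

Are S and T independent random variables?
Marginal P(S) (row sums):
  P(S=0) = 3/32 + 3/16 + 3/32 = 3/8
  P(S=1) = 5/32 + 5/16 + 5/32 = 5/8
Marginal P(T) (column sums):
  P(T=0) = 3/32 + 5/32 = 1/4
  P(T=1) = 3/16 + 5/16 = 1/2
  P(T=2) = 3/32 + 5/32 = 1/4

S and T are independent iff P(S=i,T=j) = P(S=i)·P(T=j) for every cell.
  P(S=0)·P(T=0) = 3/8 × 1/4 = 3/32 = P(S=0,T=0) ✓
  P(S=0)·P(T=1) = 3/8 × 1/2 = 3/16 = P(S=0,T=1) ✓
  P(S=0)·P(T=2) = 3/8 × 1/4 = 3/32 = P(S=0,T=2) ✓
  P(S=1)·P(T=0) = 5/8 × 1/4 = 5/32 = P(S=1,T=0) ✓
  P(S=1)·P(T=1) = 5/8 × 1/2 = 5/16 = P(S=1,T=1) ✓
  P(S=1)·P(T=2) = 5/8 × 1/4 = 5/32 = P(S=1,T=2) ✓

Yes, S and T are independent: every cell factors, so I(S;T) = 0 bits.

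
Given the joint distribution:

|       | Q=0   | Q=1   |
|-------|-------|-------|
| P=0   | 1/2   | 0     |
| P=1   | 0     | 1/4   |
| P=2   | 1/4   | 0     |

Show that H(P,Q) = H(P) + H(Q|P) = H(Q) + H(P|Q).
Marginal P(P) (row sums):
  P(P=0) = 1/2 + 0 = 1/2
  P(P=1) = 0 + 1/4 = 1/4
  P(P=2) = 1/4 + 0 = 1/4
Marginal P(Q) (column sums):
  P(Q=0) = 1/2 + 0 + 1/4 = 3/4
  P(Q=1) = 0 + 1/4 + 0 = 1/4

Decomposition 1: H(P) + H(Q|P)
H(P) = -[(1/2)·log₂(1/2) + (1/4)·log₂(1/4) + (1/4)·log₂(1/4)]
  = 0.5000 + 0.5000 + 0.5000
  = 1.5000 bits
H(Q|P) = -Σ P(P,Q)·log₂ P(Q|P), where P(Q|P) = P(P,Q) / P(P)
  (cells with P(P,Q) = 0 contribute 0)
  (P=0,Q=0): P(Q|P) = (1/2)/(1/2) = 1;  -(1/2)·log₂(1) = 0.0000
  (P=1,Q=1): P(Q|P) = (1/4)/(1/4) = 1;  -(1/4)·log₂(1) = 0.0000
  (P=2,Q=0): P(Q|P) = (1/4)/(1/4) = 1;  -(1/4)·log₂(1) = 0.0000
H(Q|P) = 0.0000 + 0.0000 + 0.0000
  = 0.0000 bits
H(P) + H(Q|P) = 1.5000 + 0.0000 = 1.5000 bits

Decomposition 2: H(Q) + H(P|Q)
H(Q) = -[(3/4)·log₂(3/4) + (1/4)·log₂(1/4)]
  = 0.3113 + 0.5000
  = 0.8113 bits
H(P|Q) = -Σ P(P,Q)·log₂ P(P|Q), where P(P|Q) = P(P,Q) / P(Q)
  (cells with P(P,Q) = 0 contribute 0)
  (P=0,Q=0): P(P|Q) = (1/2)/(3/4) = 2/3;  -(1/2)·log₂(2/3) = 0.2925
  (P=1,Q=1): P(P|Q) = (1/4)/(1/4) = 1;  -(1/4)·log₂(1) = 0.0000
  (P=2,Q=0): P(P|Q) = (1/4)/(3/4) = 1/3;  -(1/4)·log₂(1/3) = 0.3962
H(P|Q) = 0.2925 + 0.0000 + 0.3962
  = 0.6887 bits
H(Q) + H(P|Q) = 0.8113 + 0.6887 = 1.5000 bits

Direct computation of the joint entropy:
H(P,Q) = -[(1/2)·log₂(1/2) + (1/4)·log₂(1/4) + (1/4)·log₂(1/4)]
  = 0.5000 + 0.5000 + 0.5000
  = 1.5000 bits

All three agree: H(P,Q) = 1.5000 bits ✓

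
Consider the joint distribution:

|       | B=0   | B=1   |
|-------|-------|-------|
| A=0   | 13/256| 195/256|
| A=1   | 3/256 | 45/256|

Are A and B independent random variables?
Marginal P(A) (row sums):
  P(A=0) = 13/256 + 195/256 = 13/16
  P(A=1) = 3/256 + 45/256 = 3/16
Marginal P(B) (column sums):
  P(B=0) = 13/256 + 3/256 = 1/16
  P(B=1) = 195/256 + 45/256 = 15/16

A and B are independent iff P(A=i,B=j) = P(A=i)·P(B=j) for every cell.
  P(A=0)·P(B=0) = 13/16 × 1/16 = 13/256 = P(A=0,B=0) ✓
  P(A=0)·P(B=1) = 13/16 × 15/16 = 195/256 = P(A=0,B=1) ✓
  P(A=1)·P(B=0) = 3/16 × 1/16 = 3/256 = P(A=1,B=0) ✓
  P(A=1)·P(B=1) = 3/16 × 15/16 = 45/256 = P(A=1,B=1) ✓

Yes, A and B are independent: every cell factors, so I(A;B) = 0 bits.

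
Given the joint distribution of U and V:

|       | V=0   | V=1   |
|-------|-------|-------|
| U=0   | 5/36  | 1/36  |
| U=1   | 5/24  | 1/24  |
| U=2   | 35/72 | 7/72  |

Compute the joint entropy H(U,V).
H(U,V) = -Σ P(U,V) log₂ P(U,V), summed over the non-zero cells:
H(U,V) = -[(5/36)·log₂(5/36) + (1/36)·log₂(1/36) + (5/24)·log₂(5/24) + (1/24)·log₂(1/24) + (35/72)·log₂(35/72) + (7/72)·log₂(7/72)]
  = 0.3956 + 0.1436 + 0.4715 + 0.1910 + 0.5059 + 0.3269
  = 2.0345 bits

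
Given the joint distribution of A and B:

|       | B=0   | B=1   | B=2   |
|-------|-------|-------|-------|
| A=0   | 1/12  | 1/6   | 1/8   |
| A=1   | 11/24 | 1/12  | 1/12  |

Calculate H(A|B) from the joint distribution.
Marginal P(B) (column sums):
  P(B=0) = 1/12 + 11/24 = 13/24
  P(B=1) = 1/6 + 1/12 = 1/4
  P(B=2) = 1/8 + 1/12 = 5/24

H(A|B) = -Σ P(A,B)·log₂ P(A|B), where P(A|B) = P(A,B) / P(B)
  (A=0,B=0): P(A|B) = (1/12)/(13/24) = 2/13;  -(1/12)·log₂(2/13) = 0.2250
  (A=0,B=1): P(A|B) = (1/6)/(1/4) = 2/3;  -(1/6)·log₂(2/3) = 0.0975
  (A=0,B=2): P(A|B) = (1/8)/(5/24) = 3/5;  -(1/8)·log₂(3/5) = 0.0921
  (A=1,B=0): P(A|B) = (11/24)/(13/24) = 11/13;  -(11/24)·log₂(11/13) = 0.1105
  (A=1,B=1): P(A|B) = (1/12)/(1/4) = 1/3;  -(1/12)·log₂(1/3) = 0.1321
  (A=1,B=2): P(A|B) = (1/12)/(5/24) = 2/5;  -(1/12)·log₂(2/5) = 0.1102
H(A|B) = 0.2250 + 0.0975 + 0.0921 + 0.1105 + 0.1321 + 0.1102
  = 0.7674 bits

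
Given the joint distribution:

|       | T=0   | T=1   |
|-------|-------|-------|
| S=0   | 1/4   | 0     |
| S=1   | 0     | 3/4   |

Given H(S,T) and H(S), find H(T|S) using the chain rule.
From the chain rule: H(S,T) = H(S) + H(T|S)
Therefore: H(T|S) = H(S,T) - H(S)

H(S,T) = -[(1/4)·log₂(1/4) + (3/4)·log₂(3/4)]
  = 0.5000 + 0.3113
  = 0.8113 bits
Marginal P(S) (row sums):
  P(S=0) = 1/4 + 0 = 1/4
  P(S=1) = 0 + 3/4 = 3/4
H(S) = -[(1/4)·log₂(1/4) + (3/4)·log₂(3/4)]
  = 0.5000 + 0.3113
  = 0.8113 bits

H(T|S) = 0.8113 - 0.8113 = 0.0000 bits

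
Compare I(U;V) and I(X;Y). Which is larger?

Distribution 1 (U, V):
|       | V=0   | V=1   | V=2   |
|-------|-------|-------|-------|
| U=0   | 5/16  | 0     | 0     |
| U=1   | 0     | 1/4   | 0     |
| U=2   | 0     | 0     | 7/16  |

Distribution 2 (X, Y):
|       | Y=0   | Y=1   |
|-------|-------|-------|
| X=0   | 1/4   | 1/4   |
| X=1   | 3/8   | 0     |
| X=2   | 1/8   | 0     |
Distribution 1 (U, V):
Marginal P(U) (row sums):
  P(U=0) = 5/16 + 0 + 0 = 5/16
  P(U=1) = 0 + 1/4 + 0 = 1/4
  P(U=2) = 0 + 0 + 7/16 = 7/16
Marginal P(V) (column sums):
  P(V=0) = 5/16 + 0 + 0 = 5/16
  P(V=1) = 0 + 1/4 + 0 = 1/4
  P(V=2) = 0 + 0 + 7/16 = 7/16

H(U) = -[(5/16)·log₂(5/16) + (1/4)·log₂(1/4) + (7/16)·log₂(7/16)]
  = 0.5244 + 0.5000 + 0.5218
  = 1.5462 bits
H(V) = -[(5/16)·log₂(5/16) + (1/4)·log₂(1/4) + (7/16)·log₂(7/16)]
  = 0.5244 + 0.5000 + 0.5218
  = 1.5462 bits
H(U,V) = -[(5/16)·log₂(5/16) + (1/4)·log₂(1/4) + (7/16)·log₂(7/16)]
  = 0.5244 + 0.5000 + 0.5218
  = 1.5462 bits

I(U;V) = H(U) + H(V) - H(U,V)
  = 1.5462 + 1.5462 - 1.5462
  = 1.5462 bits

Distribution 2 (X, Y):
Marginal P(X) (row sums):
  P(X=0) = 1/4 + 1/4 = 1/2
  P(X=1) = 3/8 + 0 = 3/8
  P(X=2) = 1/8 + 0 = 1/8
Marginal P(Y) (column sums):
  P(Y=0) = 1/4 + 3/8 + 1/8 = 3/4
  P(Y=1) = 1/4 + 0 + 0 = 1/4

H(X) = -[(1/2)·log₂(1/2) + (3/8)·log₂(3/8) + (1/8)·log₂(1/8)]
  = 0.5000 + 0.5306 + 0.3750
  = 1.4056 bits
H(Y) = -[(3/4)·log₂(3/4) + (1/4)·log₂(1/4)]
  = 0.3113 + 0.5000
  = 0.8113 bits
H(X,Y) = -[(1/4)·log₂(1/4) + (1/4)·log₂(1/4) + (3/8)·log₂(3/8) + (1/8)·log₂(1/8)]
  = 0.5000 + 0.5000 + 0.5306 + 0.3750
  = 1.9056 bits

I(X;Y) = H(X) + H(Y) - H(X,Y)
  = 1.4056 + 0.8113 - 1.9056
  = 0.3113 bits

I(U;V) = 1.5462 bits > I(X;Y) = 0.3113 bits, so (U, V) has the higher mutual information (stronger dependence).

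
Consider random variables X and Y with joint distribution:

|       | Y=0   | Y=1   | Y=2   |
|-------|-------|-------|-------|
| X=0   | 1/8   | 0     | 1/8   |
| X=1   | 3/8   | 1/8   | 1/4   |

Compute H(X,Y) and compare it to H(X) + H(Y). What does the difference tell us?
Marginal P(X) (row sums):
  P(X=0) = 1/8 + 0 + 1/8 = 1/4
  P(X=1) = 3/8 + 1/8 + 1/4 = 3/4
Marginal P(Y) (column sums):
  P(Y=0) = 1/8 + 3/8 = 1/2
  P(Y=1) = 0 + 1/8 = 1/8
  P(Y=2) = 1/8 + 1/4 = 3/8

H(X,Y) = -[(1/8)·log₂(1/8) + (1/8)·log₂(1/8) + (3/8)·log₂(3/8) + (1/8)·log₂(1/8) + (1/4)·log₂(1/4)]
  = 0.3750 + 0.3750 + 0.5306 + 0.3750 + 0.5000
  = 2.1556 bits
H(X) = -[(1/4)·log₂(1/4) + (3/4)·log₂(3/4)]
  = 0.5000 + 0.3113
  = 0.8113 bits
H(Y) = -[(1/2)·log₂(1/2) + (1/8)·log₂(1/8) + (3/8)·log₂(3/8)]
  = 0.5000 + 0.3750 + 0.5306
  = 1.4056 bits

H(X) + H(Y) = 0.8113 + 1.4056 = 2.2169 bits
Difference: H(X) + H(Y) - H(X,Y) = 2.2169 - 2.1556 = 0.0613 bits = I(X;Y)

The difference is the mutual information; it is positive here, so X and Y are dependent (knowing one reduces uncertainty about the other by 0.0613 bits).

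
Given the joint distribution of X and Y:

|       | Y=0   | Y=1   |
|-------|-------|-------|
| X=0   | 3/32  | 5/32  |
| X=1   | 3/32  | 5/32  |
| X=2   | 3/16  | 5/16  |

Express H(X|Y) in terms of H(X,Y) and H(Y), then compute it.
H(X|Y) = H(X,Y) - H(Y)

Marginal P(Y) (column sums):
  P(Y=0) = 3/32 + 3/32 + 3/16 = 3/8
  P(Y=1) = 5/32 + 5/32 + 5/16 = 5/8

H(X,Y) = -[(3/32)·log₂(3/32) + (5/32)·log₂(5/32) + (3/32)·log₂(3/32) + (5/32)·log₂(5/32) + (3/16)·log₂(3/16) + (5/16)·log₂(5/16)]
  = 0.3202 + 0.4184 + 0.3202 + 0.4184 + 0.4528 + 0.5244
  = 2.4544 bits
H(Y) = -[(3/8)·log₂(3/8) + (5/8)·log₂(5/8)]
  = 0.5306 + 0.4238
  = 0.9544 bits

H(X|Y) = 2.4544 - 0.9544 = 1.5000 bits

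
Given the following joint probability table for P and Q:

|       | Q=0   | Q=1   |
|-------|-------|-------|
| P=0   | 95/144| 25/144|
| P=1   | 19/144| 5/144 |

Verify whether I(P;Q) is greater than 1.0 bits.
Marginal P(P) (row sums):
  P(P=0) = 95/144 + 25/144 = 5/6
  P(P=1) = 19/144 + 5/144 = 1/6
Marginal P(Q) (column sums):
  P(Q=0) = 95/144 + 19/144 = 19/24
  P(Q=1) = 25/144 + 5/144 = 5/24

H(P) = -[(5/6)·log₂(5/6) + (1/6)·log₂(1/6)]
  = 0.2192 + 0.4308
  = 0.6500 bits
H(Q) = -[(19/24)·log₂(19/24) + (5/24)·log₂(5/24)]
  = 0.2668 + 0.4715
  = 0.7383 bits
H(P,Q) = -[(95/144)·log₂(95/144) + (25/144)·log₂(25/144) + (19/144)·log₂(19/144) + (5/144)·log₂(5/144)]
  = 0.3959 + 0.4386 + 0.3855 + 0.1683
  = 1.3883 bits

I(P;Q) = H(P) + H(Q) - H(P,Q)
  = 0.6500 + 0.7383 - 1.3883
  = 0.0000 bits

No. I(P;Q) = 0.0000 bits, which is ≤ 1.0 bits.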